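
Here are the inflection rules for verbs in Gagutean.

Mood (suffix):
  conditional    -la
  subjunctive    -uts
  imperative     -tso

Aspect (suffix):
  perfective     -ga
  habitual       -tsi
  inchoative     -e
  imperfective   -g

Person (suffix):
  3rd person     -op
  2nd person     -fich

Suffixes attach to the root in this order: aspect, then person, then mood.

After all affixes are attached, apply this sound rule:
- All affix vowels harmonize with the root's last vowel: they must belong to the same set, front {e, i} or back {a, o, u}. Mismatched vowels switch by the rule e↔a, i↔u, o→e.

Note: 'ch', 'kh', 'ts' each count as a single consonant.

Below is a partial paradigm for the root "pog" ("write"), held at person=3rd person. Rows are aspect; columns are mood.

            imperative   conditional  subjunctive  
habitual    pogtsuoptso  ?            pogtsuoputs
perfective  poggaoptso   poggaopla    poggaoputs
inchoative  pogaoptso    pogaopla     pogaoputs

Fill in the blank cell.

pogtsuopla

Attach aspect habitual -tsi → pogtsi.
Attach person 3rd person -op → pogtsiop.
Attach mood conditional -la → pogtsiopla.
Apply vowel harmony: pogtsiopla → pogtsuopla.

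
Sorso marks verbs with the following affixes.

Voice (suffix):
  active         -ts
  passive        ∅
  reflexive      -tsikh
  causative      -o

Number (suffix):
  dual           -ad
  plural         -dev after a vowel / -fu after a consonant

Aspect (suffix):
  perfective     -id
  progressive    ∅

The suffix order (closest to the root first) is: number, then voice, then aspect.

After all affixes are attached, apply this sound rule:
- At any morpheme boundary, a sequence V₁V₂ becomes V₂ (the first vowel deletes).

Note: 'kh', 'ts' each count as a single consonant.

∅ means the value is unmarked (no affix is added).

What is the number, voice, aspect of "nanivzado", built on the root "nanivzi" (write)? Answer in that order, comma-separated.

dual, causative, progressive

Segment: nanivzi-ad-o.
number: -ad → dual.
voice: -o → causative.
aspect: ∅ → progressive.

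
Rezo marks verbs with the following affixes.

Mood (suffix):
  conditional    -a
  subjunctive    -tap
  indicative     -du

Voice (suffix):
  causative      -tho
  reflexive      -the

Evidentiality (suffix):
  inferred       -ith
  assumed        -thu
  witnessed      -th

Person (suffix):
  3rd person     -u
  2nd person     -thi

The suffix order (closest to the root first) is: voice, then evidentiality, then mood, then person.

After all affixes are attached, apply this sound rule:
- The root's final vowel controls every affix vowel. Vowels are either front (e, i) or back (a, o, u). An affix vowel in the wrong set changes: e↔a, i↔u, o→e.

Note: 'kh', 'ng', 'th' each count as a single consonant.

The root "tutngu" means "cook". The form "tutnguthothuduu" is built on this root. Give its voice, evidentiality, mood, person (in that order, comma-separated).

Segment: tutngu-tho-thu-du-u.
voice: -tho → causative.
evidentiality: -thu → assumed.
mood: -du → indicative.
person: -u → 3rd person.

causative, assumed, indicative, 3rd person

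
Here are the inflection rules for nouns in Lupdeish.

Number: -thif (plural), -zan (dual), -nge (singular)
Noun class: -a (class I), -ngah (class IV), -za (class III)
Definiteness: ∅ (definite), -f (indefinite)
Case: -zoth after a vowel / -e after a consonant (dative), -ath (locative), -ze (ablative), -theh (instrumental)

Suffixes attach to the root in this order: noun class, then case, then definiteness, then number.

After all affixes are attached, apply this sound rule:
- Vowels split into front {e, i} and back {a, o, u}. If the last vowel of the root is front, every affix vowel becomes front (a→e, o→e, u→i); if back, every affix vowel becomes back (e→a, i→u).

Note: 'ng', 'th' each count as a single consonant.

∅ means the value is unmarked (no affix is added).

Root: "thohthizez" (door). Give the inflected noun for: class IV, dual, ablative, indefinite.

Attach noun class class IV -ngah → thohthizezngah.
Attach case ablative -ze → thohthizezngahze.
Attach definiteness indefinite -f → thohthizezngahzef.
Attach number dual -zan → thohthizezngahzefzan.
Apply vowel harmony: thohthizezngahzefzan → thohthizezngehzefzen.

thohthizezngehzefzen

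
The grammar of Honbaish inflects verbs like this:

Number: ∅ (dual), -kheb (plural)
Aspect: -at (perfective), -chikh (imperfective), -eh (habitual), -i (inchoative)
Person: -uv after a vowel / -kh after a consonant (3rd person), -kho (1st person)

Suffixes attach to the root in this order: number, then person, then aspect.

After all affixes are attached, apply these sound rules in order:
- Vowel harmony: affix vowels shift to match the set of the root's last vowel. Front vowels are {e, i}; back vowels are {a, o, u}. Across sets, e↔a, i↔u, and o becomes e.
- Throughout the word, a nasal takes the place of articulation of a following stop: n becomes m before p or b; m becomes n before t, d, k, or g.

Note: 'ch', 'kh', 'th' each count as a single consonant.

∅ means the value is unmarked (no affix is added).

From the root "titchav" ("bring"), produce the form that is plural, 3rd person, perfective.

Attach number plural -kheb → titchavkheb.
Attach person 3rd person -kh (after consonant 'b') → titchavkhebkh.
Attach aspect perfective -at → titchavkhebkhat.
Apply vowel harmony: titchavkhebkhat → titchavkhabkhat.
Nasal assimilation: no change.

titchavkhabkhat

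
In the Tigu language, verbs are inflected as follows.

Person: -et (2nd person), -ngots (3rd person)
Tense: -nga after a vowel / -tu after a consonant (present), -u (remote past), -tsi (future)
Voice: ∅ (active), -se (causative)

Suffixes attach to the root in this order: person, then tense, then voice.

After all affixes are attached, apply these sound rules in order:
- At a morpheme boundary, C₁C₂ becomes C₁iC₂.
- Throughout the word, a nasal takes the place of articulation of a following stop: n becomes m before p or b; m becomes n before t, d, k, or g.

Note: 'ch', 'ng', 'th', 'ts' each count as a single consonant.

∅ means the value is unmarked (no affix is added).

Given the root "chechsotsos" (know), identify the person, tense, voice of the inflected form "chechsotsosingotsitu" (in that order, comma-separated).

Segment: chechsotsos-ngots-tu.
person: -ngots → 3rd person.
tense: -nga/tu → present.
voice: ∅ → active.

3rd person, present, active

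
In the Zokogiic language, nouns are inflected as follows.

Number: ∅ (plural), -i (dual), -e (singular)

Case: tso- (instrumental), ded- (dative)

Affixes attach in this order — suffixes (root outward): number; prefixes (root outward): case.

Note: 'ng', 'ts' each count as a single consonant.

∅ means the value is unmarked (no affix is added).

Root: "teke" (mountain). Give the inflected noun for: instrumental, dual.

Attach number dual -i → tekei.
Attach case instrumental tso- → tsotekei.

tsotekei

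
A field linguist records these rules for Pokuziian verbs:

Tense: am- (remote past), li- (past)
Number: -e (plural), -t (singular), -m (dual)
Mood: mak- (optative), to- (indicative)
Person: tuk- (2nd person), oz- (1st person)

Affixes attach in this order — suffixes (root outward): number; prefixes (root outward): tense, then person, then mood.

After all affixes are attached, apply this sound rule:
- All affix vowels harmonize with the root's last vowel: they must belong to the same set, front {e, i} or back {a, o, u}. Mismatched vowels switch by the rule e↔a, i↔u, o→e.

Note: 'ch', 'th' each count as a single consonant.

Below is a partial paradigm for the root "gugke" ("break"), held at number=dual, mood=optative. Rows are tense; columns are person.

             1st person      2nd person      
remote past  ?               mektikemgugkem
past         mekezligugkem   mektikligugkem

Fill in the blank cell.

Attach number dual -m → gugkem.
Attach tense remote past am- → amgugkem.
Attach person 1st person oz- → ozamgugkem.
Attach mood optative mak- → makozamgugkem.
Apply vowel harmony: makozamgugkem → mekezemgugkem.

mekezemgugkem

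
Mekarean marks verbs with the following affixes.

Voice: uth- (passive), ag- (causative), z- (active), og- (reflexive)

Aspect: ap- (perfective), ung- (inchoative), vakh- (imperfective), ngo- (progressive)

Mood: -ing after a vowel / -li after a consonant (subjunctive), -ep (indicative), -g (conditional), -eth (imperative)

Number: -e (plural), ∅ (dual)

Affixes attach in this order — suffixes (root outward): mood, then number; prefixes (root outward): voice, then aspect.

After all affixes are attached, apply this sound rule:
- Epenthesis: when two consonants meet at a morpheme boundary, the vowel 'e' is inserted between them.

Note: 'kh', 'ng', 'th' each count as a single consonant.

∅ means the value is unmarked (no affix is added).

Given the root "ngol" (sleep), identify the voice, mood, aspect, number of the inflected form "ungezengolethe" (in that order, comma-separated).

Segment: ung-z-ngol-eth-e.
voice: z- → active.
mood: -eth → imperative.
aspect: ung- → inchoative.
number: -e → plural.

active, imperative, inchoative, plural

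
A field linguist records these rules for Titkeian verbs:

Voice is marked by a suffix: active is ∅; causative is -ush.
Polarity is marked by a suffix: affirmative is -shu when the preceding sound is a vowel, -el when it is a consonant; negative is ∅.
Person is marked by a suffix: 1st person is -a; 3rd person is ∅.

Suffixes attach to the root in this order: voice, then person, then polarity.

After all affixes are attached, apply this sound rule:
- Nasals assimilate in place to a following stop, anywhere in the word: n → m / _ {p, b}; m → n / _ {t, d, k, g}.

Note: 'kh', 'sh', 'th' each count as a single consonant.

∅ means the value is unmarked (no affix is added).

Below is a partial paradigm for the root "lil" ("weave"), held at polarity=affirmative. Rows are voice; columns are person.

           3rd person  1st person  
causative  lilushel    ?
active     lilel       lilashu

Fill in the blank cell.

Attach voice causative -ush → lilush.
Attach person 1st person -a → lilusha.
Attach polarity affirmative -shu (after vowel 'a') → lilushashu.
Nasal assimilation: no change.

lilushashu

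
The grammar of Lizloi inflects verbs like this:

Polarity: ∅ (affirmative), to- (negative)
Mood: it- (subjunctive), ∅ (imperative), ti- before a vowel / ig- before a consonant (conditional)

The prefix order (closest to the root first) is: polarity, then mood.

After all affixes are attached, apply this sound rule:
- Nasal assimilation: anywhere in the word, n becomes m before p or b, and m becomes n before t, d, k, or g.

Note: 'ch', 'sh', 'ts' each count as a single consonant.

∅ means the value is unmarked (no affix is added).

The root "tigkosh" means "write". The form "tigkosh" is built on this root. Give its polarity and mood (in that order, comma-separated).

affirmative, imperative

Segment: tigkosh.
polarity: ∅ → affirmative.
mood: ∅ → imperative.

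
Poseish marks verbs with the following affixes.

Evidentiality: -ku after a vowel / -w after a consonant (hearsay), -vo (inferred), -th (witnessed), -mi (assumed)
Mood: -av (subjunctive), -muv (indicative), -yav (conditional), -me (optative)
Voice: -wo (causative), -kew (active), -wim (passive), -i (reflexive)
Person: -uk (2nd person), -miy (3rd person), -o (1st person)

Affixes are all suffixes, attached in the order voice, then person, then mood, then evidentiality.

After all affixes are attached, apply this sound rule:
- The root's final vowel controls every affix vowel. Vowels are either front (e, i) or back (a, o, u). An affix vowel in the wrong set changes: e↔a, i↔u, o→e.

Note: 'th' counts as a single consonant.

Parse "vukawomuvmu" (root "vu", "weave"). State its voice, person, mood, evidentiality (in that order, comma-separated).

active, 1st person, indicative, assumed

Segment: vu-kew-o-muv-mi.
voice: -kew → active.
person: -o → 1st person.
mood: -muv → indicative.
evidentiality: -mi → assumed.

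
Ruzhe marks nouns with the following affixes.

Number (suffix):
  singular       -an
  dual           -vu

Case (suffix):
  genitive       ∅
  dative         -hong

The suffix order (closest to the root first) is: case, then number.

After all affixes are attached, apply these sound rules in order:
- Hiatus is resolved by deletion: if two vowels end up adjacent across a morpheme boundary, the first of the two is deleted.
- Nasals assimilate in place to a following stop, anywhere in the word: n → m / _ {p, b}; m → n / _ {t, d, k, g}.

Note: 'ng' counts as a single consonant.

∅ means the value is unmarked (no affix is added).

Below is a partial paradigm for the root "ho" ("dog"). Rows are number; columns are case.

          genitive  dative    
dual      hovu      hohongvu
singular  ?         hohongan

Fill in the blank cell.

case = genitive: zero marking, form stays ho.
Attach number singular -an → hoan.
Apply vowel deletion: hoan → han.
Nasal assimilation: no change.

han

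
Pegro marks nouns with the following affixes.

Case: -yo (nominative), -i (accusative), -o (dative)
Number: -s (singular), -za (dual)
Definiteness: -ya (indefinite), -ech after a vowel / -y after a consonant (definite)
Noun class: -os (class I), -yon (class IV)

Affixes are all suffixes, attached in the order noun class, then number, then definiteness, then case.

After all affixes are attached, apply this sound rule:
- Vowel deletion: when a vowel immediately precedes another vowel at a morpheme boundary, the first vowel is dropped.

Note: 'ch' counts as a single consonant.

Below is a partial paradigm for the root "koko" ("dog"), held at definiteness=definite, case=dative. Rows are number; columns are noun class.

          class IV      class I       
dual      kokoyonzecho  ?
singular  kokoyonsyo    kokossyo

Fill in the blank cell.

Attach noun class class I -os → kokoos.
Attach number dual -za → kokoosza.
Attach definiteness definite -ech (after vowel 'a') → kokooszaech.
Attach case dative -o → kokooszaecho.
Apply vowel deletion: kokooszaecho → kokoszecho.

kokoszecho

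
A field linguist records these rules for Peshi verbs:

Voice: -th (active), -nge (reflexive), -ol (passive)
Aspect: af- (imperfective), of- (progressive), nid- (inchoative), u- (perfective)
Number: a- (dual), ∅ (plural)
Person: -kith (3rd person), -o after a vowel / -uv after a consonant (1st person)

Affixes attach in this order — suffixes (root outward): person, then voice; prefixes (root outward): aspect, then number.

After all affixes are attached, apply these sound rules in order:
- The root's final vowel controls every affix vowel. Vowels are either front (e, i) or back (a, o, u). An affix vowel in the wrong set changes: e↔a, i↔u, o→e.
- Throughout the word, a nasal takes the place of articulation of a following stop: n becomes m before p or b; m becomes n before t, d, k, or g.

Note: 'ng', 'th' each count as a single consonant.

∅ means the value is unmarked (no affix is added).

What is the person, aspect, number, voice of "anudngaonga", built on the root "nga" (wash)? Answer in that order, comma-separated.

1st person, inchoative, dual, reflexive

Segment: a-nid-nga-o-nge.
person: -o/uv → 1st person.
aspect: nid- → inchoative.
number: a- → dual.
voice: -nge → reflexive.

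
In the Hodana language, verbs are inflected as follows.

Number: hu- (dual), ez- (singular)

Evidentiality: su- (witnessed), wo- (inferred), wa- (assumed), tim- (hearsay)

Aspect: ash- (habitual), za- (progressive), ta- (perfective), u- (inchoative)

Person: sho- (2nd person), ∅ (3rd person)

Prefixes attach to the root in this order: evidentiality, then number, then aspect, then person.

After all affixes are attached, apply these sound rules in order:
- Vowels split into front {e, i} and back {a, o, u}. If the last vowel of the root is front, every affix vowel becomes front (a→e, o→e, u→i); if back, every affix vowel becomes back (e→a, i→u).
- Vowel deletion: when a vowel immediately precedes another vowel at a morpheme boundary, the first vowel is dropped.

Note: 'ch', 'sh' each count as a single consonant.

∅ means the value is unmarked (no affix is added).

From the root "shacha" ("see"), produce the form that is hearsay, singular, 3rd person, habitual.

ashaztumshacha

Attach evidentiality hearsay tim- → timshacha.
Attach number singular ez- → eztimshacha.
Attach aspect habitual ash- → asheztimshacha.
person = 3rd person: zero marking, form stays asheztimshacha.
Apply vowel harmony: asheztimshacha → ashaztumshacha.
Vowel deletion: no change.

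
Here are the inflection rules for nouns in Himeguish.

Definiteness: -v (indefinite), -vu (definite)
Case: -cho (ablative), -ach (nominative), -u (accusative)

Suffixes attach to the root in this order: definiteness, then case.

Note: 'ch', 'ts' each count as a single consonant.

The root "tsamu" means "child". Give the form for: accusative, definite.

Attach definiteness definite -vu → tsamuvu.
Attach case accusative -u → tsamuvuu.

tsamuvuu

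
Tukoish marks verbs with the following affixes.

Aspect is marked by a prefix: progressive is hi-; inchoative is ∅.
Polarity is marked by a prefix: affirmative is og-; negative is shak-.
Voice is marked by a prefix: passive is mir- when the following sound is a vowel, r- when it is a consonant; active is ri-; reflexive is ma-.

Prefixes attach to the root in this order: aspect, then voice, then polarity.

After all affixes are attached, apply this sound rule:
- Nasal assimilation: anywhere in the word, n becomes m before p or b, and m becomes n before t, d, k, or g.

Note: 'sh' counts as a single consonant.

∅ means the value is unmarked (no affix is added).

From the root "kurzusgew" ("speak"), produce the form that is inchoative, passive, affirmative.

aspect = inchoative: zero marking, form stays kurzusgew.
Attach voice passive r- (before consonant 'k') → rkurzusgew.
Attach polarity affirmative og- → ogrkurzusgew.
Nasal assimilation: no change.

ogrkurzusgew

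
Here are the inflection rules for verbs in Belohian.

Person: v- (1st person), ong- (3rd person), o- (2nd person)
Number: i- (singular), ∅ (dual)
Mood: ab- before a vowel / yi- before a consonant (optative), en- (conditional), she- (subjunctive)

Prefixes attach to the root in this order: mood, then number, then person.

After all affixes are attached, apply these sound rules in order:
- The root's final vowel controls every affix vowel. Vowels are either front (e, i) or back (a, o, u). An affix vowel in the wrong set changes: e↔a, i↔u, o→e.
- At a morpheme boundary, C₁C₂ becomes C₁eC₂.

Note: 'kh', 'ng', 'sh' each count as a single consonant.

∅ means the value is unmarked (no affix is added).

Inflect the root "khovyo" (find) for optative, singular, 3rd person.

onguyukhovyo

Attach mood optative yi- (before consonant 'kh') → yikhovyo.
Attach number singular i- → iyikhovyo.
Attach person 3rd person ong- → ongiyikhovyo.
Apply vowel harmony: ongiyikhovyo → onguyukhovyo.
Epenthesis: no change.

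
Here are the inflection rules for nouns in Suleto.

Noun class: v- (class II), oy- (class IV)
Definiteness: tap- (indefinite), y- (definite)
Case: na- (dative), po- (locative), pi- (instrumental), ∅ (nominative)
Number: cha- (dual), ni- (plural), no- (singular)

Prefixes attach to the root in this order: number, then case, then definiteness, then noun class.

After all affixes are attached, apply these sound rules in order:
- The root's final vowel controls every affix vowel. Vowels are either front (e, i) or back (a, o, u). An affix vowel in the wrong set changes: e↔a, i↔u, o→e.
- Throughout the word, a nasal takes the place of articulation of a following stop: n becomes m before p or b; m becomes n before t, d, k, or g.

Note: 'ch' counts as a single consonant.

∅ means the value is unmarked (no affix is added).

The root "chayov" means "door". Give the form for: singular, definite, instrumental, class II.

Attach number singular no- → nochayov.
Attach case instrumental pi- → pinochayov.
Attach definiteness definite y- → ypinochayov.
Attach noun class class II v- → vypinochayov.
Apply vowel harmony: vypinochayov → vypunochayov.
Nasal assimilation: no change.

vypunochayov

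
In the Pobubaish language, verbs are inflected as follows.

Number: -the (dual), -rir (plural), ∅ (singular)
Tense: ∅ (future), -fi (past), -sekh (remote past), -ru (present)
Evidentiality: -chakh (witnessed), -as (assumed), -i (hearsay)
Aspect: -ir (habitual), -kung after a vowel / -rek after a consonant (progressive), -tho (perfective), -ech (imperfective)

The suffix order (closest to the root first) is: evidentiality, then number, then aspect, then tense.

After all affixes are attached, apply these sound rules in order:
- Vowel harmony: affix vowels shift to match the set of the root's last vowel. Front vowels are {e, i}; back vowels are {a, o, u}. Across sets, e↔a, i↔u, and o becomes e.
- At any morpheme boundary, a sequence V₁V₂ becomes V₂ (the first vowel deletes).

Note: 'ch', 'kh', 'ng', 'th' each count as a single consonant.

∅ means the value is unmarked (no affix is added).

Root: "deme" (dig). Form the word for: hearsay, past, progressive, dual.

Attach evidentiality hearsay -i → demei.
Attach number dual -the → demeithe.
Attach aspect progressive -kung (after vowel 'e') → demeithekung.
Attach tense past -fi → demeithekungfi.
Apply vowel harmony: demeithekungfi → demeithekingfi.
Apply vowel deletion: demeithekingfi → demithekingfi.

demithekingfi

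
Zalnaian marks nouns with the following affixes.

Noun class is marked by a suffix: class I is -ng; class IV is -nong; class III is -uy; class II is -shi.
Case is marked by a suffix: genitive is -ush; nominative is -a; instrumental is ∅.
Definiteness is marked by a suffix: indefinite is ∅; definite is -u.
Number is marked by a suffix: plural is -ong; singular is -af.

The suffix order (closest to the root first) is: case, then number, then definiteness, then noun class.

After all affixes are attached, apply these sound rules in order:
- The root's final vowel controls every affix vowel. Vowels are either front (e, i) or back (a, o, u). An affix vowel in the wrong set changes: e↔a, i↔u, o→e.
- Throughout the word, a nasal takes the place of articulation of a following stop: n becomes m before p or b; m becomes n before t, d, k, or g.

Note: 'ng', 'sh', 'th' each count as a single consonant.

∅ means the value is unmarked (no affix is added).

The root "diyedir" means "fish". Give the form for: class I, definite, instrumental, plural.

case = instrumental: zero marking, form stays diyedir.
Attach number plural -ong → diyedirong.
Attach definiteness definite -u → diyedirongu.
Attach noun class class I -ng → diyedirongung.
Apply vowel harmony: diyedirongung → diyedirenging.
Nasal assimilation: no change.

diyedirenging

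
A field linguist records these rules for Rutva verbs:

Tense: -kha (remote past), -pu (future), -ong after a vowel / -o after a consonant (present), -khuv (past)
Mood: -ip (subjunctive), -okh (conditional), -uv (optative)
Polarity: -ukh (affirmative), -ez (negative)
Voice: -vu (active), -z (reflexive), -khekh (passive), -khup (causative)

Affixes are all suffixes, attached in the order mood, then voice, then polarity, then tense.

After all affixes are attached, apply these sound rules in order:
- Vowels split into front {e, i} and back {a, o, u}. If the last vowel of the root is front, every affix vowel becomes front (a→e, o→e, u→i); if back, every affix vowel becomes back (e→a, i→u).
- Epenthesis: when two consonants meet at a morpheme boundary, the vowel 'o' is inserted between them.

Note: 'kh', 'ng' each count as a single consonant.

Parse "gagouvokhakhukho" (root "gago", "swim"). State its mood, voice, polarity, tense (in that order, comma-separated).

Segment: gago-uv-khekh-ukh-o.
mood: -uv → optative.
voice: -khekh → passive.
polarity: -ukh → affirmative.
tense: -ong/o → present.

optative, passive, affirmative, present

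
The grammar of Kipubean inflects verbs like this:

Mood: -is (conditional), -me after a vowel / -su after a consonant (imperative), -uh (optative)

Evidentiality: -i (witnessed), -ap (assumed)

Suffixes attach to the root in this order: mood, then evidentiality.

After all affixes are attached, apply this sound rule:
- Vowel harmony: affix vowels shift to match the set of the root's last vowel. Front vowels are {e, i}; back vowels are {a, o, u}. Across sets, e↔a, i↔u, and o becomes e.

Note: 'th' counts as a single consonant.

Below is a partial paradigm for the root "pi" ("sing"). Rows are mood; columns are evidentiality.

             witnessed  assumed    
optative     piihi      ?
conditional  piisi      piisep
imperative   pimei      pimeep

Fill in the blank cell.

piihep

Attach mood optative -uh → piuh.
Attach evidentiality assumed -ap → piuhap.
Apply vowel harmony: piuhap → piihep.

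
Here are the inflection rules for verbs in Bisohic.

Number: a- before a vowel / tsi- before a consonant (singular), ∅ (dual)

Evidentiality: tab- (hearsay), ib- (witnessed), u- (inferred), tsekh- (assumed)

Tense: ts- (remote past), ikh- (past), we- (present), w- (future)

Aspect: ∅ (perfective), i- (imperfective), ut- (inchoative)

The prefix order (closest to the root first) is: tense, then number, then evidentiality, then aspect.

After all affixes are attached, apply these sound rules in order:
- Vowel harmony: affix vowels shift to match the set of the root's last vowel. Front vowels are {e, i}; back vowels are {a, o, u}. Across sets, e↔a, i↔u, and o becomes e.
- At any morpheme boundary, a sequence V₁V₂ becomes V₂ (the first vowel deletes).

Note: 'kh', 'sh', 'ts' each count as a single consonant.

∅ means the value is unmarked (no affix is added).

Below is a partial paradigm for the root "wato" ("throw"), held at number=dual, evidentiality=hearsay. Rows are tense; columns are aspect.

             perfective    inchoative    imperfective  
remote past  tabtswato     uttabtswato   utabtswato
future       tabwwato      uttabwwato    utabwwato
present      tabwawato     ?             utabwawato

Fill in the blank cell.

Attach tense present we- → wewato.
number = dual: zero marking, form stays wewato.
Attach evidentiality hearsay tab- → tabwewato.
Attach aspect inchoative ut- → uttabwewato.
Apply vowel harmony: uttabwewato → uttabwawato.
Vowel deletion: no change.

uttabwawato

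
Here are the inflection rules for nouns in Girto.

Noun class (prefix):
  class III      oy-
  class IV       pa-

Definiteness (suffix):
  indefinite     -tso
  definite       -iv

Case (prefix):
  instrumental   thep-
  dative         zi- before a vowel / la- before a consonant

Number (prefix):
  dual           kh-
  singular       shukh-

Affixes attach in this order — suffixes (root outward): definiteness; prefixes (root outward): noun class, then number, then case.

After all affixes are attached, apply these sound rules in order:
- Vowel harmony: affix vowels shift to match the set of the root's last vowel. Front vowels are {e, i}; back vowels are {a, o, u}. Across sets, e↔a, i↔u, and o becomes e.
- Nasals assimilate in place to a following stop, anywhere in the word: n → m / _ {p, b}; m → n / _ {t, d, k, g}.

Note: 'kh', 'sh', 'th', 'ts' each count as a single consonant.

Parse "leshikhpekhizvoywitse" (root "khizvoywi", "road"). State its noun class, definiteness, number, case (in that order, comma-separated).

class IV, indefinite, singular, dative

Segment: la-shukh-pa-khizvoywi-tso.
noun class: pa- → class IV.
definiteness: -tso → indefinite.
number: shukh- → singular.
case: zi/la- → dative.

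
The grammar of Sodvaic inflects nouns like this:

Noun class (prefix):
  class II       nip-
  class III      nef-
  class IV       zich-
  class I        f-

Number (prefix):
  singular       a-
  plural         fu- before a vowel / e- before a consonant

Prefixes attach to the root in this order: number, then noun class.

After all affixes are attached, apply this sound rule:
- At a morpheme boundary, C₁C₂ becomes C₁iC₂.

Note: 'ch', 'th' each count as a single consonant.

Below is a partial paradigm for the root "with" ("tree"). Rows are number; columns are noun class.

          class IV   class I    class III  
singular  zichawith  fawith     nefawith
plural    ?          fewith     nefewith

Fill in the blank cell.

Attach number plural e- (before consonant 'w') → ewith.
Attach noun class class IV zich- → zichewith.
Epenthesis: no change.

zichewith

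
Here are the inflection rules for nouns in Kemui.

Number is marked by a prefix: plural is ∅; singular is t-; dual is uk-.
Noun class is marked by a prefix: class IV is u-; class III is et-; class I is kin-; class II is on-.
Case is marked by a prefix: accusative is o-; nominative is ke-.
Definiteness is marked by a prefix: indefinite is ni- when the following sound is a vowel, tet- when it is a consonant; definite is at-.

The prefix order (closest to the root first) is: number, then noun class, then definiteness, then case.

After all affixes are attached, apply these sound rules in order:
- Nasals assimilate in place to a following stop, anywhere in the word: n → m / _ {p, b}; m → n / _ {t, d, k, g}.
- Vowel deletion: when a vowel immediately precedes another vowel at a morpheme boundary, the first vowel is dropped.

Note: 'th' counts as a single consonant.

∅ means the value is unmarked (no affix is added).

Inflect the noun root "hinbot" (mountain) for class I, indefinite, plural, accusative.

otetkinhimbot

number = plural: zero marking, form stays hinbot.
Attach noun class class I kin- → kinhinbot.
Attach definiteness indefinite tet- (before consonant 'k') → tetkinhinbot.
Attach case accusative o- → otetkinhinbot.
Apply nasal assimilation: otetkinhinbot → otetkinhimbot.
Vowel deletion: no change.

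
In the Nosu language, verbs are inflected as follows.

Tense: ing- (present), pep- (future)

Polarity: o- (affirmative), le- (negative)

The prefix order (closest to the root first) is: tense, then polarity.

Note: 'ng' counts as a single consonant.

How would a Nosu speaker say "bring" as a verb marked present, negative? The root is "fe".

leingfe

Attach tense present ing- → ingfe.
Attach polarity negative le- → leingfe.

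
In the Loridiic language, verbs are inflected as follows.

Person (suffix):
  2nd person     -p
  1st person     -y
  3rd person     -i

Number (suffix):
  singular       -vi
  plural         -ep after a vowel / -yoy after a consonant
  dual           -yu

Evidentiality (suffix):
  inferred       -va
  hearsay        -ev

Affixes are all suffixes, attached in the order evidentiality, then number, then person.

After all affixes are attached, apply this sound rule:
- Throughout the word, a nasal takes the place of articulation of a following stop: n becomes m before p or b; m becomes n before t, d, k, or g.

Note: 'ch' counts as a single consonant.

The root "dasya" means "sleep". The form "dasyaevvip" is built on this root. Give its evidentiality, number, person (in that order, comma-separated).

Segment: dasya-ev-vi-p.
evidentiality: -ev → hearsay.
number: -vi → singular.
person: -p → 2nd person.

hearsay, singular, 2nd person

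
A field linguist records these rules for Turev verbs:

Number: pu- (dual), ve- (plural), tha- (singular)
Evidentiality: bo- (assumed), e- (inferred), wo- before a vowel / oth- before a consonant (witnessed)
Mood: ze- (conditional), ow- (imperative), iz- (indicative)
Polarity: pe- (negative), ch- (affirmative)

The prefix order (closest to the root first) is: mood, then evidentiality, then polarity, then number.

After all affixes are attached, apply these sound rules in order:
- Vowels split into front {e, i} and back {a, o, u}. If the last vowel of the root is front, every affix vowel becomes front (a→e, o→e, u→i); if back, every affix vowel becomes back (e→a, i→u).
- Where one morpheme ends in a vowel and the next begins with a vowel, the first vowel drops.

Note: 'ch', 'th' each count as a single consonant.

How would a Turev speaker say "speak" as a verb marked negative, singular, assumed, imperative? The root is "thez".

Attach mood imperative ow- → owthez.
Attach evidentiality assumed bo- → boowthez.
Attach polarity negative pe- → peboowthez.
Attach number singular tha- → thapeboowthez.
Apply vowel harmony: thapeboowthez → thepebeewthez.
Apply vowel deletion: thepebeewthez → thepebewthez.

thepebewthez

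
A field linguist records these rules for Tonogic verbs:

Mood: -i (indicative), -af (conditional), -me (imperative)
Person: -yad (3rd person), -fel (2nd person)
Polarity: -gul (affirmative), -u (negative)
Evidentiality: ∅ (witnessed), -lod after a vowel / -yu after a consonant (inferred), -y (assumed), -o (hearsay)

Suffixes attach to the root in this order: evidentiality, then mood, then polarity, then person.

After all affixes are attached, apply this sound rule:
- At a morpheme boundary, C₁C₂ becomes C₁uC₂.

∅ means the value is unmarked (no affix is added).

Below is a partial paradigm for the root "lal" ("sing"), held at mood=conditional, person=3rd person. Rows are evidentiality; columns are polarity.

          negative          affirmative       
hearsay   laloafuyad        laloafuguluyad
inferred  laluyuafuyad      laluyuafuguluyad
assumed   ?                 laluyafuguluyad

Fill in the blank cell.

laluyafuyad

Attach evidentiality assumed -y → laly.
Attach mood conditional -af → lalyaf.
Attach polarity negative -u → lalyafu.
Attach person 3rd person -yad → lalyafuyad.
Apply epenthesis: lalyafuyad → laluyafuyad.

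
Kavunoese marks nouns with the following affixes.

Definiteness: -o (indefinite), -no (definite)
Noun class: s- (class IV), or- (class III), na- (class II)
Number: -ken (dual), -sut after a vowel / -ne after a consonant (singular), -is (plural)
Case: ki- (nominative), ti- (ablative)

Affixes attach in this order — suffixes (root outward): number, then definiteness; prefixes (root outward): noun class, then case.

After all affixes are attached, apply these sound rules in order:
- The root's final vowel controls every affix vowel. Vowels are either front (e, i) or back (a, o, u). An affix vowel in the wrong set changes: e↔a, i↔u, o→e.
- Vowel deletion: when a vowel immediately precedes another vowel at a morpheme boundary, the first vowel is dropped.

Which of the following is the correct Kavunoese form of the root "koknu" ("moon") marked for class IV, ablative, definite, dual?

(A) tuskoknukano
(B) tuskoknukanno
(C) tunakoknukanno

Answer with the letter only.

Attach number dual -ken → koknuken.
Attach noun class class IV s- → skoknuken.
Attach case ablative ti- → tiskoknuken.
Attach definiteness definite -no → tiskoknukenno.
Apply vowel harmony: tiskoknukenno → tuskoknukanno.
Vowel deletion: no change.
So the correct form is tuskoknukanno, option (B).
(C) tunakoknukanno is wrong: it uses class II instead of class IV for noun class.
(A) tuskoknukano is wrong: it uses indefinite instead of definite for definiteness.

B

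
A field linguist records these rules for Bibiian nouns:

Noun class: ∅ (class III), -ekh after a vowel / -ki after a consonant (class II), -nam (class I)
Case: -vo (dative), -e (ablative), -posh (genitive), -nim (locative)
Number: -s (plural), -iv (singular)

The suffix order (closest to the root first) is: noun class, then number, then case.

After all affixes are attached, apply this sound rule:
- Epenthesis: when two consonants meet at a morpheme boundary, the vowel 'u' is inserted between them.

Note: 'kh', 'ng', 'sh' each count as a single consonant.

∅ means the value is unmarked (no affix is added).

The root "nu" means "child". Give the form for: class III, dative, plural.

nusuvo

noun class = class III: zero marking, form stays nu.
Attach number plural -s → nus.
Attach case dative -vo → nusvo.
Apply epenthesis: nusvo → nusuvo.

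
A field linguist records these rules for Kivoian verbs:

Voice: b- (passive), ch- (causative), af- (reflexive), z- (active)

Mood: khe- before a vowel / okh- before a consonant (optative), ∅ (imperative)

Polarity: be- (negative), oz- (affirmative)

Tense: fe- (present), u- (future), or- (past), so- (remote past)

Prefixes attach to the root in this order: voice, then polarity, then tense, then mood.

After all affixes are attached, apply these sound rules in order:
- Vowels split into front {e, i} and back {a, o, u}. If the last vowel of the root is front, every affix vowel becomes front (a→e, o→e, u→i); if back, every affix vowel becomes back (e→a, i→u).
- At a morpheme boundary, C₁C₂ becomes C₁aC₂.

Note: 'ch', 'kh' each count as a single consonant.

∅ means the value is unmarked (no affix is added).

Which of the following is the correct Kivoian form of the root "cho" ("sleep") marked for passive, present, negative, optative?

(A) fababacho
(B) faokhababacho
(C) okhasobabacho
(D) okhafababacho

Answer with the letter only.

Attach voice passive b- → bcho.
Attach polarity negative be- → bebcho.
Attach tense present fe- → febebcho.
Attach mood optative okh- (before consonant 'f') → okhfebebcho.
Apply vowel harmony: okhfebebcho → okhfababcho.
Apply epenthesis: okhfababcho → okhafababacho.
So the correct form is okhafababacho, option (D).
(B) faokhababacho is wrong: it has the affixes in the wrong order.
(C) okhasobabacho is wrong: it uses remote past instead of present for tense.
(A) fababacho is wrong: it uses imperative instead of optative for mood.

D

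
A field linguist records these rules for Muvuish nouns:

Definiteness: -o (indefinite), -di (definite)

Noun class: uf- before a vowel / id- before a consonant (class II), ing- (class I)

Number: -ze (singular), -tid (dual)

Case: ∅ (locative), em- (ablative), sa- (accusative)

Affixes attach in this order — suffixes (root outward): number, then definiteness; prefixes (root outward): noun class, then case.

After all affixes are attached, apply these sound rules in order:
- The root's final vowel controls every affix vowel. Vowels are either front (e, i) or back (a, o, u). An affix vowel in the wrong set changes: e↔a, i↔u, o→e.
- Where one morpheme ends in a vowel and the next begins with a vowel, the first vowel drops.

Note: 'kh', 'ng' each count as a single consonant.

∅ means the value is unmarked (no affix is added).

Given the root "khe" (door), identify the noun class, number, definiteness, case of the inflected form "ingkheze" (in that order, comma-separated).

Segment: ing-khe-ze-o.
noun class: ing- → class I.
number: -ze → singular.
definiteness: -o → indefinite.
case: ∅ → locative.

class I, singular, indefinite, locative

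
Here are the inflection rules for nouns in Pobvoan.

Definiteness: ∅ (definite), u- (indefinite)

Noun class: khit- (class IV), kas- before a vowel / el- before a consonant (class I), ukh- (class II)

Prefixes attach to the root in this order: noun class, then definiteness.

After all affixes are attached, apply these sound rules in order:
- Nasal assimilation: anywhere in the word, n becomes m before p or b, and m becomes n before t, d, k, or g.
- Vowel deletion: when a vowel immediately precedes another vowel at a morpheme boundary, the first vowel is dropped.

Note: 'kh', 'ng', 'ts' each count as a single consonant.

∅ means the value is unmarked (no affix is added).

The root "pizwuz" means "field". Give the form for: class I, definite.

elpizwuz

Attach noun class class I el- (before consonant 'p') → elpizwuz.
definiteness = definite: zero marking, form stays elpizwuz.
Nasal assimilation: no change.
Vowel deletion: no change.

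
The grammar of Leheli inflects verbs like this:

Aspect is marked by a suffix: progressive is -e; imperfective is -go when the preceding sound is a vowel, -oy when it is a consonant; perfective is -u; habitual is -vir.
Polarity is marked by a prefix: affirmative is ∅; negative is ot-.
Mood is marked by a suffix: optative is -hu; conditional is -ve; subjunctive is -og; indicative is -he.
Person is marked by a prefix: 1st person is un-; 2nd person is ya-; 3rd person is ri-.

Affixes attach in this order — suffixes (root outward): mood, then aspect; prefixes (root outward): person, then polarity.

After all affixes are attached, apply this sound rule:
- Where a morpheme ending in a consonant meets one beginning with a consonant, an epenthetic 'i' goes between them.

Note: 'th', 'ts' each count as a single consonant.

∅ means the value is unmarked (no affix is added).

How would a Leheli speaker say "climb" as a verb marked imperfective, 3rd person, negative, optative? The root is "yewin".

otiriyewinihugo

Attach mood optative -hu → yewinhu.
Attach aspect imperfective -go (after vowel 'u') → yewinhugo.
Attach person 3rd person ri- → riyewinhugo.
Attach polarity negative ot- → otriyewinhugo.
Apply epenthesis: otriyewinhugo → otiriyewinihugo.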